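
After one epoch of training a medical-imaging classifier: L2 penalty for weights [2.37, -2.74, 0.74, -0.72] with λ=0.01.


‖w‖₂² = (2.37)² + (-2.74)² + (0.74)² + (-0.72)²
     = 5.6169 + 7.5076 + 0.5476 + 0.5184
     = 14.1905
λ·‖w‖₂² = 0.01·14.1905 = 0.141905

0.141905


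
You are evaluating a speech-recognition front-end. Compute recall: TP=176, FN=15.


Recall = TP/(TP+FN)
= 176/(176+15)
= 176/191 = 92.15%

92.15%


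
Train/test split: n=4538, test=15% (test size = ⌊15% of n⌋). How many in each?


Test = ⌊4538·15/100⌋ = 680
Train = 4538 - 680 = 3858

Train: 3858, Test: 680


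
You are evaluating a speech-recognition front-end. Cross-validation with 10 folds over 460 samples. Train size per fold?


Fold size = 460/10 = 46
Training per fold = 460 - 46 = 414

414


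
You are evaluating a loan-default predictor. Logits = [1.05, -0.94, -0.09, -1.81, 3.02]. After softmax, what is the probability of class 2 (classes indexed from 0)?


Exponentials: e^1.05=2.8577, e^-0.94=0.3906, e^-0.09=0.9139, e^-1.81=0.1637, e^3.02=20.4913
Sum = 24.8172
Softmax = [0.1151, 0.0157, 0.0368, 0.0066, 0.8257]
p[2] = 0.9139/24.8172 = 0.0368

0.0368


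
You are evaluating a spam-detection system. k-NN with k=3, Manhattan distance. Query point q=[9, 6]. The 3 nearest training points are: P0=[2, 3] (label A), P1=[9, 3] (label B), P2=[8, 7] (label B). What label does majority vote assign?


d(q,P0) = 10  (label A)
d(q,P1) = 3  (label B)
d(q,P2) = 2  (label B)
Votes: A=1, B=2
Majority → B

B


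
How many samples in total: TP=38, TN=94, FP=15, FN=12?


Total = TP + TN + FP + FN
= 38 + 94 + 15 + 12
= 159
(Predicted positive: 53, predicted negative: 106)

159


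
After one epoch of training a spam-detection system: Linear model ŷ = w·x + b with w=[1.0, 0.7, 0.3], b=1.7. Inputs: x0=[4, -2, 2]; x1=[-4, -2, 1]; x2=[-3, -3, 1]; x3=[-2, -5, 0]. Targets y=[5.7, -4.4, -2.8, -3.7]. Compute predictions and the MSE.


ŷ0 = (1.0)·(4) + (0.7)·(-2) + (0.3)·(2) + 1.7 = 4.9
ŷ1 = (1.0)·(-4) + (0.7)·(-2) + (0.3)·(1) + 1.7 = -3.4
ŷ2 = (1.0)·(-3) + (0.7)·(-3) + (0.3)·(1) + 1.7 = -3.1
ŷ3 = (1.0)·(-2) + (0.7)·(-5) + (0.3)·(0) + 1.7 = -3.8
errors² = [0.64, 1.0, 0.09, 0.01]
MSE = 1.7400/4 = 0.435

0.435


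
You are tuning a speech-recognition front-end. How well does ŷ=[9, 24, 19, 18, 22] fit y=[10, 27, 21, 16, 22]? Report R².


ȳ = 19.2
SS_res = Σ(y-ŷ)² = 18
SS_tot = Σ(y-ȳ)² = 166.8
R² = 1 - SS_res/SS_tot = 1 - 0.1079 = 0.8921

0.8921


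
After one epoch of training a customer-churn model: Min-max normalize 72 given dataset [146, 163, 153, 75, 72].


min=72, max=163
(72-72)/(163-72) = 0/91 = 0.0

0.0


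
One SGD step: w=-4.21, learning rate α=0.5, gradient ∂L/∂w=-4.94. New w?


w_new = w - α·∇
= -4.21 - 0.5·-4.94
= -4.21 + 2.47
= -1.74

-1.74


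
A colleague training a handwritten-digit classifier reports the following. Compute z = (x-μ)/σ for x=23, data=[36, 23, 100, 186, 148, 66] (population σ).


μ = 93.1667, σ = 58.5958
z = (23 - 93.1667)/58.5958 = -1.1975

-1.1975


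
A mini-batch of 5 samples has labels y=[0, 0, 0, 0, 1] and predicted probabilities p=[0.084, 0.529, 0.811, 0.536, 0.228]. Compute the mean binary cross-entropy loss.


L[0] = -ln(1-0.084) = -ln(0.916) = 0.0877
L[1] = -ln(1-0.529) = -ln(0.471) = 0.7529
L[2] = -ln(1-0.811) = -ln(0.189) = 1.666
L[3] = -ln(1-0.536) = -ln(0.464) = 0.7679
L[4] = -ln(0.228) = 1.4784
mean = (0.0877 + 0.7529 + 1.666 + 0.7679 + 1.4784)/5 = 0.9506

0.9506


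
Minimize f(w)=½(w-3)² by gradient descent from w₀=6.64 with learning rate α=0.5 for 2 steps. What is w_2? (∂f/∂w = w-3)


step 1: grad = 6.64-3 = 3.64; w = 6.64 - 0.5·(3.64) = 4.82
step 2: grad = 4.82-3 = 1.82; w = 4.82 - 0.5·(1.82) = 3.91

3.91


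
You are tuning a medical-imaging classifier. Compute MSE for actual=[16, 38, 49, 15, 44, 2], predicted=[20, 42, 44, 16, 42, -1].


Squared errors: (16-20)²=16, (38-42)²=16, (49-44)²=25, (15-16)²=1, (44-42)²=4, (2+ 1)²=9
Sum = 71
MSE = 71/6 = 71/6

71/6


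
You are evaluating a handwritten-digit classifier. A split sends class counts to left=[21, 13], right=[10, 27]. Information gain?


Parent = [31, 40], H_parent = 0.9884
H_left = 0.9597 (n=34), H_right = 0.8419 (n=37)
H_children = (34/71)·0.9597 + (37/71)·0.8419 = 0.8983
IG = 0.9884 - 0.8983 = 0.0901

0.0901


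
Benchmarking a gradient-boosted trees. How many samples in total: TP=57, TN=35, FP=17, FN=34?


Total = TP + TN + FP + FN
= 57 + 35 + 17 + 34
= 143
(Predicted positive: 74, predicted negative: 69)

143


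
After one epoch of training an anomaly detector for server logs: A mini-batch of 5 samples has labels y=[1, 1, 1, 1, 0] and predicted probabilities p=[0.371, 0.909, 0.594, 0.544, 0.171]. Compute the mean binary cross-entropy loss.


L[0] = -ln(0.371) = 0.9916
L[1] = -ln(0.909) = 0.0954
L[2] = -ln(0.594) = 0.5209
L[3] = -ln(0.544) = 0.6088
L[4] = -ln(1-0.171) = -ln(0.829) = 0.1875
mean = (0.9916 + 0.0954 + 0.5209 + 0.6088 + 0.1875)/5 = 0.4808

0.4808


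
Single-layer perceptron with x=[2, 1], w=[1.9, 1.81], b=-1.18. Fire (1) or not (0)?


z = (2)·(1.9) + (1)·(1.81) - 1.18
  = 4.43
step(z) = 1 (z≥0)

1


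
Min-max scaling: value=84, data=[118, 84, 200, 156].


min=84, max=200
(84-84)/(200-84) = 0/116 = 0.0

0.0


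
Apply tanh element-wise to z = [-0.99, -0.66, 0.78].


tanh(-0.99) = -0.7574
tanh(-0.66) = -0.5784
tanh(0.78) = 0.6527
result = [-0.7574, -0.5784, 0.6527]

[-0.7574, -0.5784, 0.6527]


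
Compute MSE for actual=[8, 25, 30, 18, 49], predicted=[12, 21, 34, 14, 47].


Squared errors: (8-12)²=16, (25-21)²=16, (30-34)²=16, (18-14)²=16, (49-47)²=4
Sum = 68
MSE = 68/5 = 68/5

68/5


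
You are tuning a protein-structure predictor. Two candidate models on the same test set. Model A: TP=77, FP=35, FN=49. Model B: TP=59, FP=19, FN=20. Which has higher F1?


Model A: P=77/112=0.6875, R=77/126=0.6111, F1=2PR/(P+R)=2TP/(2TP+FP+FN)=154/238=0.6471
Model B: P=59/78=0.7564, R=59/79=0.7468, F1=2PR/(P+R)=2TP/(2TP+FP+FN)=118/157=0.7516
0.6471 < 0.7516 → Model B

Model B


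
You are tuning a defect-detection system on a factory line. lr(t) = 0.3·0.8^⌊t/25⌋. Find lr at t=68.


n_drops = ⌊68/25⌋ = 2
lr = 0.3·0.8^2 = 0.3·0.64 = 0.192

0.192


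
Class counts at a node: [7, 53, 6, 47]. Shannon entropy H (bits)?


Probabilities: [7/113, 53/113, 6/113, 47/113] ≈ [0.0619, 0.469, 0.0531, 0.4159]
H = -((7/113)·log₂(7/113) + (53/113)·log₂(53/113) + (6/113)·log₂(6/113) + (47/113)·log₂(47/113))
  = 1.5122 bits

1.5122 bits


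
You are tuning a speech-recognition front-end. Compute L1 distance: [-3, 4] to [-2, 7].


d = |-3+ 2| + |4-7|
  = 1 + 3
  = 4

4


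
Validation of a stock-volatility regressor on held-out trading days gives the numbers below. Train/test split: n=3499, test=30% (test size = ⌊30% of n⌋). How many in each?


Test = ⌊3499·30/100⌋ = 1049
Train = 3499 - 1049 = 2450

Train: 2450, Test: 1049


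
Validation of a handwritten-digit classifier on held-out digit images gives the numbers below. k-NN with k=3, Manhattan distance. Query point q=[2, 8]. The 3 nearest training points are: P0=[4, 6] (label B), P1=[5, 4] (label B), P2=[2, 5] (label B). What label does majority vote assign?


d(q,P0) = 4  (label B)
d(q,P1) = 7  (label B)
d(q,P2) = 3  (label B)
Votes: A=0, B=3
Majority → B

B


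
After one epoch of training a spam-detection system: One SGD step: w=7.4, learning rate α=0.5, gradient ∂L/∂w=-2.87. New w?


w_new = w - α·∇
= 7.4 - 0.5·-2.87
= 7.4 + 1.435
= 8.835

8.835


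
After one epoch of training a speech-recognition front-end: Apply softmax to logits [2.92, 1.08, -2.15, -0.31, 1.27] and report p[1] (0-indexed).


Exponentials: e^2.92=18.5413, e^1.08=2.9447, e^-2.15=0.1165, e^-0.31=0.7334, e^1.27=3.5609
Sum = 25.8968
Softmax = [0.716, 0.1137, 0.0045, 0.0283, 0.1375]
p[1] = 2.9447/25.8968 = 0.1137

0.1137


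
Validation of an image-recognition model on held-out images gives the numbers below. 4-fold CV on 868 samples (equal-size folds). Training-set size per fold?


Fold size = 868/4 = 217
Training per fold = 868 - 217 = 651

651


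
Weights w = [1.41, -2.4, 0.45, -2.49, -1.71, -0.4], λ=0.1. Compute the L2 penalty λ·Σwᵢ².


‖w‖₂² = (1.41)² + (-2.4)² + (0.45)² + (-2.49)² + (-1.71)² + (-0.4)²
     = 1.9881 + 5.76 + 0.2025 + 6.2001 + 2.9241 + 0.16
     = 17.2348
λ·‖w‖₂² = 0.1·17.2348 = 1.72348

1.72348


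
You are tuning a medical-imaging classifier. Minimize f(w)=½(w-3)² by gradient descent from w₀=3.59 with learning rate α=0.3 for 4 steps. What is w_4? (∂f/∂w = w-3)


step 1: grad = 3.59-3 = 0.59; w = 3.59 - 0.3·(0.59) = 3.413
step 2: grad = 3.413-3 = 0.413; w = 3.413 - 0.3·(0.413) = 3.2891
step 3: grad = 3.2891-3 = 0.2891; w = 3.2891 - 0.3·(0.2891) = 3.20237
step 4: grad = 3.20237-3 = 0.20237; w = 3.20237 - 0.3·(0.20237) = 3.141659

3.141659


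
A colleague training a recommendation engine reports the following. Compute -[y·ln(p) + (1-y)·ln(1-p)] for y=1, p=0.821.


BCE = -[y·ln(p) + (1-y)·ln(1-p)]
= -1·ln(0.821) - 0
= -ln(0.821) = 0.1972

0.1972


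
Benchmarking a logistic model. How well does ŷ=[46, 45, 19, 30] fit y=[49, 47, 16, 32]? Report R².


ȳ = 36
SS_res = Σ(y-ŷ)² = 26
SS_tot = Σ(y-ȳ)² = 706
R² = 1 - SS_res/SS_tot = 1 - 0.0368 = 0.9632

0.9632


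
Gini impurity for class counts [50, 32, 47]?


Probabilities: [50/129, 32/129, 47/129] ≈ [0.3876, 0.2481, 0.3643]
Σpᵢ² = (2500 + 1024 + 2209)/129² = 5733/16641
Gini = 1 - Σpᵢ² = 1 - 5733/16641 = 0.6555

0.6555


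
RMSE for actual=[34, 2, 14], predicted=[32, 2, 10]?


MSE = 20/3 = 6.6667
RMSE = √(20/3) = 2.582

2.582


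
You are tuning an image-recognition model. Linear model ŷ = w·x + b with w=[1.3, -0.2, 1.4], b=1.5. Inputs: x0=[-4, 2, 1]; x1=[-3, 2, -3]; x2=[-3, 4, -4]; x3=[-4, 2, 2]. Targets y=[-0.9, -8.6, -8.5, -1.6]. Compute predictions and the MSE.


ŷ0 = (1.3)·(-4) + (-0.2)·(2) + (1.4)·(1) + 1.5 = -2.7
ŷ1 = (1.3)·(-3) + (-0.2)·(2) + (1.4)·(-3) + 1.5 = -7.0
ŷ2 = (1.3)·(-3) + (-0.2)·(4) + (1.4)·(-4) + 1.5 = -8.8
ŷ3 = (1.3)·(-4) + (-0.2)·(2) + (1.4)·(2) + 1.5 = -1.3
errors² = [3.24, 2.56, 0.09, 0.09]
MSE = 5.9800/4 = 1.495

1.495


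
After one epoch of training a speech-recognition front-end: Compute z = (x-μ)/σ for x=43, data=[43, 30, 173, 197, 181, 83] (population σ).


μ = 117.8333, σ = 68.1039
z = (43 - 117.8333)/68.1039 = -1.0988

-1.0988


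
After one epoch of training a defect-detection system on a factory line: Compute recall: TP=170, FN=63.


Recall = TP/(TP+FN)
= 170/(170+63)
= 170/233 = 72.96%

72.96%


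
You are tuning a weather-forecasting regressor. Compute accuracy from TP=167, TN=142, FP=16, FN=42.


Accuracy = (TP+TN)/(TP+TN+FP+FN)
= (167+142)/(367)
= 309/367 = 84.2%

84.2%


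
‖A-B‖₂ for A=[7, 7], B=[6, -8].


d = √((7-6)² + (7+ 8)²)
  = √(1 + 225)
  = √226 = 15.0333

15.0333


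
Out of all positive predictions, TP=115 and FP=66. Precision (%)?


Precision = TP/(TP+FP)
= 115/(115+66)
= 115/181 = 63.54%

63.54%


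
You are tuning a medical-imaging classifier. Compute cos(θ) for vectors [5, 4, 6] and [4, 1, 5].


A·B = 5·4 + 4·1 + 6·5 = 54
‖A‖ = √77 = 8.775, ‖B‖ = √42 = 6.4807
cos = 54/(√77·√42) = 54/√3234 = 0.9496

0.9496


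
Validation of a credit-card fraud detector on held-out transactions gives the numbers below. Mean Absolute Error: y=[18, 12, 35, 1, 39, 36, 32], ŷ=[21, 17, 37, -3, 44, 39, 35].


Absolute errors: |18-21|=3, |12-17|=5, |35-37|=2, |1+ 3|=4, |39-44|=5, |36-39|=3, |32-35|=3
Sum = 25
MAE = 25/7 = 25/7

25/7


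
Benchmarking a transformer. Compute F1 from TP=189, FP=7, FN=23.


Precision = 189/196 = 0.9643
Recall = 189/212 = 0.8915
F1 = 2·P·R/(P+R) = 2·TP/(2·TP+FP+FN) = 378/(378+7+23) = 378/408 = 0.9265

0.9265


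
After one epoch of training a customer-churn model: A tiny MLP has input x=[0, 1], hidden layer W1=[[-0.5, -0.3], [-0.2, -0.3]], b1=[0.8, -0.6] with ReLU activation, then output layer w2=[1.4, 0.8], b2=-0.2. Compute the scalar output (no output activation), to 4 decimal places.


z1[0] = (-0.5)·(0) + (-0.3)·(1) + 0.8 = 0.5
z1[1] = (-0.2)·(0) + (-0.3)·(1) - 0.6 = -0.9
h = ReLU(z1) = [0.5, 0.0]
output = (1.4)·(0.5) + (0.8)·(0.0) - 0.2 = 0.5

0.5


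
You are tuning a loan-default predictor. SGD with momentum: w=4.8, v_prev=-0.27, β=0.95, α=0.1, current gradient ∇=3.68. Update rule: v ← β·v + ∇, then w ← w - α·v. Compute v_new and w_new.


v_new = 0.95·-0.27 + 3.68 = -0.2565 + 3.68 = 3.4235
w_new = 4.8 - 0.1·3.4235 = 4.8 - 0.34235 = 4.45765

v_new=3.4235, w_new=4.45765


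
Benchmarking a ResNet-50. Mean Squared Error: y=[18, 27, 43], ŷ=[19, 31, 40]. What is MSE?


Squared errors: (18-19)²=1, (27-31)²=16, (43-40)²=9
Sum = 26
MSE = 26/3 = 26/3

26/3


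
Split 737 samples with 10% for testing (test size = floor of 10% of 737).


Test = ⌊737·10/100⌋ = 73
Train = 737 - 73 = 664

Train: 664, Test: 73


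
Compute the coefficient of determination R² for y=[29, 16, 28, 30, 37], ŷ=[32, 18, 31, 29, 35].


ȳ = 28
SS_res = Σ(y-ŷ)² = 27
SS_tot = Σ(y-ȳ)² = 230
R² = 1 - SS_res/SS_tot = 1 - 0.1174 = 0.8826

0.8826


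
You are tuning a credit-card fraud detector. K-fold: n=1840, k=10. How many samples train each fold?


Fold size = 1840/10 = 184
Training per fold = 1840 - 184 = 1656

1656


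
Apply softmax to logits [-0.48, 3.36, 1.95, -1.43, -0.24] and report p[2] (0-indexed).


Exponentials: e^-0.48=0.6188, e^3.36=28.7892, e^1.95=7.0287, e^-1.43=0.2393, e^-0.24=0.7866
Sum = 37.4626
Softmax = [0.0165, 0.7685, 0.1876, 0.0064, 0.021]
p[2] = 7.0287/37.4626 = 0.1876

0.1876


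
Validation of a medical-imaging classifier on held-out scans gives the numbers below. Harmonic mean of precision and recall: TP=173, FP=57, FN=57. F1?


Precision = 173/230 = 0.7522
Recall = 173/230 = 0.7522
F1 = 2·P·R/(P+R) = 2·TP/(2·TP+FP+FN) = 346/(346+57+57) = 346/460 = 0.7522

0.7522


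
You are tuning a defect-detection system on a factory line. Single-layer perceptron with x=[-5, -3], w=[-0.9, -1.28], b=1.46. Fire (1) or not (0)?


z = (-5)·(-0.9) + (-3)·(-1.28) + 1.46
  = 9.8
step(z) = 1 (z≥0)

1


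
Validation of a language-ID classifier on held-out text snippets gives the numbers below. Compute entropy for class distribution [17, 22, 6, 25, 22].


Probabilities: [17/92, 22/92, 6/92, 25/92, 22/92] ≈ [0.1848, 0.2391, 0.0652, 0.2717, 0.2391]
H = -((17/92)·log₂(17/92) + (22/92)·log₂(22/92) + (6/92)·log₂(6/92) + (25/92)·log₂(25/92) + (22/92)·log₂(22/92))
  = 2.205 bits

2.205 bits


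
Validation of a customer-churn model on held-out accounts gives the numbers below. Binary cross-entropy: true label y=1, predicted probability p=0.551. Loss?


BCE = -[y·ln(p) + (1-y)·ln(1-p)]
= -1·ln(0.551) - 0
= -ln(0.551) = 0.596

0.596


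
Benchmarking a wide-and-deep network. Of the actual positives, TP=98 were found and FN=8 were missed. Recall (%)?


Recall = TP/(TP+FN)
= 98/(98+8)
= 98/106 = 92.45%

92.45%


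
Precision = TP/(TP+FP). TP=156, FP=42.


Precision = TP/(TP+FP)
= 156/(156+42)
= 156/198 = 78.79%

78.79%


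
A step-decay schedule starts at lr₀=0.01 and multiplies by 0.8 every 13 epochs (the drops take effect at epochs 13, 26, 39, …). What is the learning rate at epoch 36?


n_drops = ⌊36/13⌋ = 2
lr = 0.01·0.8^2 = 0.01·0.64 = 0.0064

0.0064


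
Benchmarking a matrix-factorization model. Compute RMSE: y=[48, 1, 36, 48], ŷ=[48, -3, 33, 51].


MSE = 34/4 = 8.5
RMSE = √(34/4) = 2.9155

2.9155


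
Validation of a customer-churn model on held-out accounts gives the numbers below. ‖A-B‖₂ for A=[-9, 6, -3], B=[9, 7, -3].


d = √((-9-9)² + (6-7)² + (-3+ 3)²)
  = √(324 + 1 + 0)
  = √325 = 18.0278

18.0278


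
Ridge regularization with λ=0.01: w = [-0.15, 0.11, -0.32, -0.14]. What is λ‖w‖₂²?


‖w‖₂² = (-0.15)² + (0.11)² + (-0.32)² + (-0.14)²
     = 0.0225 + 0.0121 + 0.1024 + 0.0196
     = 0.1566
λ·‖w‖₂² = 0.01·0.1566 = 0.001566

0.001566


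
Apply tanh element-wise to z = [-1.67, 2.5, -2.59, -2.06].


tanh(-1.67) = -0.9316
tanh(2.5) = 0.9866
tanh(-2.59) = -0.9888
tanh(-2.06) = -0.968
result = [-0.9316, 0.9866, -0.9888, -0.968]

[-0.9316, 0.9866, -0.9888, -0.968]


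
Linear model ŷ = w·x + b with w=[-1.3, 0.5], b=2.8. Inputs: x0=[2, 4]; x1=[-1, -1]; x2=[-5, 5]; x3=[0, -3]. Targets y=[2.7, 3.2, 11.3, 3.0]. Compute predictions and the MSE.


ŷ0 = (-1.3)·(2) + (0.5)·(4) + 2.8 = 2.2
ŷ1 = (-1.3)·(-1) + (0.5)·(-1) + 2.8 = 3.6
ŷ2 = (-1.3)·(-5) + (0.5)·(5) + 2.8 = 11.8
ŷ3 = (-1.3)·(0) + (0.5)·(-3) + 2.8 = 1.3
errors² = [0.25, 0.16, 0.25, 2.89]
MSE = 3.5500/4 = 0.8875

0.8875


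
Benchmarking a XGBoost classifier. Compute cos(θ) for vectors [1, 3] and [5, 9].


A·B = 1·5 + 3·9 = 32
‖A‖ = √10 = 3.1623, ‖B‖ = √106 = 10.2956
cos = 32/(√10·√106) = 32/√1060 = 0.9829

0.9829


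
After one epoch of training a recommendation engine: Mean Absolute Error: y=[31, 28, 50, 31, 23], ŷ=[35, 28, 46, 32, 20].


Absolute errors: |31-35|=4, |28-28|=0, |50-46|=4, |31-32|=1, |23-20|=3
Sum = 12
MAE = 12/5 = 12/5

12/5


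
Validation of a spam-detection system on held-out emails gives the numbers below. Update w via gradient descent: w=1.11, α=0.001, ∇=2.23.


w_new = w - α·∇
= 1.11 - 0.001·2.23
= 1.11 - 0.00223
= 1.10777

1.10777


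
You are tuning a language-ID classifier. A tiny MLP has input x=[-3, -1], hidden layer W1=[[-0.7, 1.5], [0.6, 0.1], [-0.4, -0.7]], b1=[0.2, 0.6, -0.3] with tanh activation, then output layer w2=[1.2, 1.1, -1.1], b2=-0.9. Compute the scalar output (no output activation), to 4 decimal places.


z1[0] = (-0.7)·(-3) + (1.5)·(-1) + 0.2 = 0.8
z1[1] = (0.6)·(-3) + (0.1)·(-1) + 0.6 = -1.3
z1[2] = (-0.4)·(-3) + (-0.7)·(-1) - 0.3 = 1.6
h = tanh(z1) = [0.664, -0.8617, 0.9217]
output = (1.2)·(0.664) + (1.1)·(-0.8617) + (-1.1)·(0.9217) - 0.9 = -2.0649

-2.0649


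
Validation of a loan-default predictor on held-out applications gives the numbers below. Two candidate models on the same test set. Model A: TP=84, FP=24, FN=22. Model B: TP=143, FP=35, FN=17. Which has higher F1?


Model A: P=84/108=0.7778, R=84/106=0.7925, F1=2PR/(P+R)=2TP/(2TP+FP+FN)=168/214=0.785
Model B: P=143/178=0.8034, R=143/160=0.8938, F1=2PR/(P+R)=2TP/(2TP+FP+FN)=286/338=0.8462
0.785 < 0.8462 → Model B

Model B


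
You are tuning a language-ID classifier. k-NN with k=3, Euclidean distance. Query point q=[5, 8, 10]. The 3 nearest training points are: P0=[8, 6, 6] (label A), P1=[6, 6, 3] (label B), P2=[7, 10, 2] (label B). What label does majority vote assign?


d(q,P0) = 5.3852  (label A)
d(q,P1) = 7.3485  (label B)
d(q,P2) = 8.4853  (label B)
Votes: A=1, B=2
Majority → B

B


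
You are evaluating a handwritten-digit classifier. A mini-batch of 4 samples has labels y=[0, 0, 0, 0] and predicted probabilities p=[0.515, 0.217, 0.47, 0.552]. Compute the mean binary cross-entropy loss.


L[0] = -ln(1-0.515) = -ln(0.485) = 0.7236
L[1] = -ln(1-0.217) = -ln(0.783) = 0.2446
L[2] = -ln(1-0.47) = -ln(0.53) = 0.6349
L[3] = -ln(1-0.552) = -ln(0.448) = 0.803
mean = (0.7236 + 0.2446 + 0.6349 + 0.803)/4 = 0.6015

0.6015


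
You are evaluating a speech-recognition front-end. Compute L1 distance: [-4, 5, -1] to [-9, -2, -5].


d = |-4+ 9| + |5+ 2| + |-1+ 5|
  = 5 + 7 + 4
  = 16

16


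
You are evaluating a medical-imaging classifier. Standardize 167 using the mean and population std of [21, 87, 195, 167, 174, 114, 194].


μ = 136, σ = 60.1902
z = (167 - 136)/60.1902 = 0.515

0.515


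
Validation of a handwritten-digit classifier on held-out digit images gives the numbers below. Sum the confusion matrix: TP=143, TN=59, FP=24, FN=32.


Total = TP + TN + FP + FN
= 143 + 59 + 24 + 32
= 258
(Predicted positive: 167, predicted negative: 91)

258


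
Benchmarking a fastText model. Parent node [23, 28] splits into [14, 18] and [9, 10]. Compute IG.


Parent = [23, 28], H_parent = 0.9931
H_left = 0.9887 (n=32), H_right = 0.998 (n=19)
H_children = (32/51)·0.9887 + (19/51)·0.998 = 0.9922
IG = 0.9931 - 0.9922 = 0.0009

0.0009


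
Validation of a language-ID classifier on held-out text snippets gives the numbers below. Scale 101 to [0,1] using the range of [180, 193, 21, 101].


min=21, max=193
(101-21)/(193-21) = 80/172 = 0.4651

0.4651


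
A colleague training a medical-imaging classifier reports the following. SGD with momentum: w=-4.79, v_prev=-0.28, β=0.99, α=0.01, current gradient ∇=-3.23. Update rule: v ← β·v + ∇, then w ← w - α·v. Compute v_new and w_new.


v_new = 0.99·-0.28 - 3.23 = -0.2772 - 3.23 = -3.5072
w_new = -4.79 - 0.01·-3.5072 = -4.79 + 0.035072 = -4.754928

v_new=-3.5072, w_new=-4.754928


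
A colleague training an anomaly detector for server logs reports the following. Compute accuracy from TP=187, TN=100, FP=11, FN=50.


Accuracy = (TP+TN)/(TP+TN+FP+FN)
= (187+100)/(348)
= 287/348 = 82.47%

82.47%


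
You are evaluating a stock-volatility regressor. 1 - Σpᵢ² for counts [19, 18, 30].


Probabilities: [19/67, 18/67, 30/67] ≈ [0.2836, 0.2687, 0.4478]
Σpᵢ² = (361 + 324 + 900)/67² = 1585/4489
Gini = 1 - Σpᵢ² = 1 - 1585/4489 = 0.6469

0.6469


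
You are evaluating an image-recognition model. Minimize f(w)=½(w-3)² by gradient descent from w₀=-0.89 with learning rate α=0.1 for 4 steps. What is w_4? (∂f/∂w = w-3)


step 1: grad = -0.89-3 = -3.89; w = -0.89 - 0.1·(-3.89) = -0.501
step 2: grad = -0.501-3 = -3.501; w = -0.501 - 0.1·(-3.501) = -0.1509
step 3: grad = -0.1509-3 = -3.1509; w = -0.1509 - 0.1·(-3.1509) = 0.16419
step 4: grad = 0.16419-3 = -2.83581; w = 0.16419 - 0.1·(-2.83581) = 0.447771

0.447771


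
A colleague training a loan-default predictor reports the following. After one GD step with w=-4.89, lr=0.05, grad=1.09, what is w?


w_new = w - α·∇
= -4.89 - 0.05·1.09
= -4.89 - 0.0545
= -4.9445

-4.9445


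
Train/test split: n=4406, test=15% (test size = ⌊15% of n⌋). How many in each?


Test = ⌊4406·15/100⌋ = 660
Train = 4406 - 660 = 3746

Train: 3746, Test: 660


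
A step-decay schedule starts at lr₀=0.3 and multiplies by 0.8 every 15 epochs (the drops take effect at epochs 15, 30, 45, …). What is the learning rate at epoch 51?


n_drops = ⌊51/15⌋ = 3
lr = 0.3·0.8^3 = 0.3·0.512 = 0.1536

0.1536


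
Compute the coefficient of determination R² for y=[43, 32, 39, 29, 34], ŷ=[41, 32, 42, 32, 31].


ȳ = 35.4
SS_res = Σ(y-ŷ)² = 31
SS_tot = Σ(y-ȳ)² = 125.2
R² = 1 - SS_res/SS_tot = 1 - 0.2476 = 0.7524

0.7524


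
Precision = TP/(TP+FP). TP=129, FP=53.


Precision = TP/(TP+FP)
= 129/(129+53)
= 129/182 = 70.88%

70.88%


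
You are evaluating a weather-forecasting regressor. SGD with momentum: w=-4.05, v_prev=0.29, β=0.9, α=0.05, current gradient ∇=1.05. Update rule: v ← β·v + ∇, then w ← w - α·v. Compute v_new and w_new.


v_new = 0.9·0.29 + 1.05 = 0.261 + 1.05 = 1.311
w_new = -4.05 - 0.05·1.311 = -4.05 - 0.06555 = -4.11555

v_new=1.311, w_new=-4.11555


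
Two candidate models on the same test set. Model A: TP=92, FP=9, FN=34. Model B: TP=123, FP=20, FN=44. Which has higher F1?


Model A: P=92/101=0.9109, R=92/126=0.7302, F1=2PR/(P+R)=2TP/(2TP+FP+FN)=184/227=0.8106
Model B: P=123/143=0.8601, R=123/167=0.7365, F1=2PR/(P+R)=2TP/(2TP+FP+FN)=246/310=0.7935
0.8106 > 0.7935 → Model A

Model A


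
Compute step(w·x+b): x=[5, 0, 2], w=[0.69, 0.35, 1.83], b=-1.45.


z = (5)·(0.69) + (0)·(0.35) + (2)·(1.83) - 1.45
  = 5.66
step(z) = 1 (z≥0)

1


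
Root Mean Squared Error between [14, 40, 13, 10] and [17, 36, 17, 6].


MSE = 57/4 = 14.25
RMSE = √(57/4) = 3.7749

3.7749


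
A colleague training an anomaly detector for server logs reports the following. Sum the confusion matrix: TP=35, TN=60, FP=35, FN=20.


Total = TP + TN + FP + FN
= 35 + 60 + 35 + 20
= 150
(Predicted positive: 70, predicted negative: 80)

150


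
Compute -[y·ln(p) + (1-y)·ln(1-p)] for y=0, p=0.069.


BCE = -[y·ln(p) + (1-y)·ln(1-p)]
= -0 - 1·ln(1-0.069)
= -ln(0.931) = 0.0715

0.0715


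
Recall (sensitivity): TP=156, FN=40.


Recall = TP/(TP+FN)
= 156/(156+40)
= 156/196 = 79.59%

79.59%


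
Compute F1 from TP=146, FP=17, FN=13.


Precision = 146/163 = 0.8957
Recall = 146/159 = 0.9182
F1 = 2·P·R/(P+R) = 2·TP/(2·TP+FP+FN) = 292/(292+17+13) = 292/322 = 0.9068

0.9068


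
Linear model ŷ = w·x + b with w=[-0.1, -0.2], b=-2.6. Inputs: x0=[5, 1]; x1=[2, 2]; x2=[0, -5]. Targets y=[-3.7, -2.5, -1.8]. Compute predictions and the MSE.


ŷ0 = (-0.1)·(5) + (-0.2)·(1) - 2.6 = -3.3
ŷ1 = (-0.1)·(2) + (-0.2)·(2) - 2.6 = -3.2
ŷ2 = (-0.1)·(0) + (-0.2)·(-5) - 2.6 = -1.6
errors² = [0.16, 0.49, 0.04]
MSE = 0.6900/3 = 0.23

0.23


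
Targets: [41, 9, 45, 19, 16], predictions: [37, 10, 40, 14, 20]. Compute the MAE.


Absolute errors: |41-37|=4, |9-10|=1, |45-40|=5, |19-14|=5, |16-20|=4
Sum = 19
MAE = 19/5 = 19/5

19/5


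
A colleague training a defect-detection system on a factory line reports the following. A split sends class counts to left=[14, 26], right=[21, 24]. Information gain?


Parent = [35, 50], H_parent = 0.9774
H_left = 0.9341 (n=40), H_right = 0.9968 (n=45)
H_children = (40/85)·0.9341 + (45/85)·0.9968 = 0.9673
IG = 0.9774 - 0.9673 = 0.0101

0.0101


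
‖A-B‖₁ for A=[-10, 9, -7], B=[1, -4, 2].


d = |-10-1| + |9+ 4| + |-7-2|
  = 11 + 13 + 9
  = 33

33


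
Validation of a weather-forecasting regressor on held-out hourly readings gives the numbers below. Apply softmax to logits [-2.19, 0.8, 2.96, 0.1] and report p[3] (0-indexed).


Exponentials: e^-2.19=0.1119, e^0.8=2.2255, e^2.96=19.298, e^0.1=1.1052
Sum = 22.7406
Softmax = [0.0049, 0.0979, 0.8486, 0.0486]
p[3] = 1.1052/22.7406 = 0.0486

0.0486


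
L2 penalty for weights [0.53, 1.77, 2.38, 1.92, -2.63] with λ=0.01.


‖w‖₂² = (0.53)² + (1.77)² + (2.38)² + (1.92)² + (-2.63)²
     = 0.2809 + 3.1329 + 5.6644 + 3.6864 + 6.9169
     = 19.6815
λ·‖w‖₂² = 0.01·19.6815 = 0.196815

0.196815


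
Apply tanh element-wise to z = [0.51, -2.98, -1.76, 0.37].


tanh(0.51) = 0.4699
tanh(-2.98) = -0.9949
tanh(-1.76) = -0.9425
tanh(0.37) = 0.354
result = [0.4699, -0.9949, -0.9425, 0.354]

[0.4699, -0.9949, -0.9425, 0.354]


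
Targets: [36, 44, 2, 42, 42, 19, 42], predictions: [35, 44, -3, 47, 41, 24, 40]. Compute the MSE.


Squared errors: (36-35)²=1, (44-44)²=0, (2+ 3)²=25, (42-47)²=25, (42-41)²=1, (19-24)²=25, (42-40)²=4
Sum = 81
MSE = 81/7 = 81/7

81/7


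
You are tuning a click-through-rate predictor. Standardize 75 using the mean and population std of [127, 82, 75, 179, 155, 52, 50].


μ = 102.8571, σ = 47.345
z = (75 - 102.8571)/47.345 = -0.5884

-0.5884


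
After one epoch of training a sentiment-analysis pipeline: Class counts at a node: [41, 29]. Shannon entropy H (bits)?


Probabilities: [41/70, 29/70] ≈ [0.5857, 0.4143]
H = -((41/70)·log₂(41/70) + (29/70)·log₂(29/70))
  = 0.9787 bits

0.9787 bits


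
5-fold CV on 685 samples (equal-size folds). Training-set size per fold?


Fold size = 685/5 = 137
Training per fold = 685 - 137 = 548

548


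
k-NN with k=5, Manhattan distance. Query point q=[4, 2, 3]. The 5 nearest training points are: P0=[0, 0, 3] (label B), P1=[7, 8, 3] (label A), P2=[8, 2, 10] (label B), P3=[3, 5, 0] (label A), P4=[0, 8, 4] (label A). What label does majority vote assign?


d(q,P0) = 6  (label B)
d(q,P1) = 9  (label A)
d(q,P2) = 11  (label B)
d(q,P3) = 7  (label A)
d(q,P4) = 11  (label A)
Votes: A=3, B=2
Majority → A

A


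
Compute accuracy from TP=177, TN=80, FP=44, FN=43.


Accuracy = (TP+TN)/(TP+TN+FP+FN)
= (177+80)/(344)
= 257/344 = 74.71%

74.71%


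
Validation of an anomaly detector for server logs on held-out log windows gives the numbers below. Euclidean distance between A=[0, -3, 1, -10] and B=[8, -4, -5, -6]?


d = √((0-8)² + (-3+ 4)² + (1+ 5)² + (-10+ 6)²)
  = √(64 + 1 + 36 + 16)
  = √117 = 10.8167

10.8167


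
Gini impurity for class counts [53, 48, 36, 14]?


Probabilities: [53/151, 48/151, 36/151, 14/151] ≈ [0.351, 0.3179, 0.2384, 0.0927]
Σpᵢ² = (2809 + 2304 + 1296 + 196)/151² = 6605/22801
Gini = 1 - Σpᵢ² = 1 - 6605/22801 = 0.7103

0.7103


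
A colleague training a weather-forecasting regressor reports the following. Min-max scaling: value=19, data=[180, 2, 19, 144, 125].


min=2, max=180
(19-2)/(180-2) = 17/178 = 0.0955

0.0955


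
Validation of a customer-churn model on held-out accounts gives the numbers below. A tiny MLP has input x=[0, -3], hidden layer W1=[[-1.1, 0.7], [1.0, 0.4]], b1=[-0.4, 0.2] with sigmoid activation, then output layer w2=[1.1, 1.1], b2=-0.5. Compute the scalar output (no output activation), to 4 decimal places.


z1[0] = (-1.1)·(0) + (0.7)·(-3) - 0.4 = -2.5
z1[1] = (1.0)·(0) + (0.4)·(-3) + 0.2 = -1.0
h = sigmoid(z1) = [0.0759, 0.2689]
output = (1.1)·(0.0759) + (1.1)·(0.2689) - 0.5 = -0.1207

-0.1207


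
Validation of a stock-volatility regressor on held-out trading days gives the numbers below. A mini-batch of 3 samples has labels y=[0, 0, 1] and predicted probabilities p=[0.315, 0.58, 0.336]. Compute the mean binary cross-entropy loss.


L[0] = -ln(1-0.315) = -ln(0.685) = 0.3783
L[1] = -ln(1-0.58) = -ln(0.42) = 0.8675
L[2] = -ln(0.336) = 1.0906
mean = (0.3783 + 0.8675 + 1.0906)/3 = 0.7788

0.7788


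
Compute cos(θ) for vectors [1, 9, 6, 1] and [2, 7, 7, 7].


A·B = 1·2 + 9·7 + 6·7 + 1·7 = 114
‖A‖ = √119 = 10.9087, ‖B‖ = √151 = 12.2882
cos = 114/(√119·√151) = 114/√17969 = 0.8504

0.8504


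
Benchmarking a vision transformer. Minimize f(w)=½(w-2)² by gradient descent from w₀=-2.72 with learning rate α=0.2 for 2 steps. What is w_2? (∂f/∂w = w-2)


step 1: grad = -2.72-2 = -4.72; w = -2.72 - 0.2·(-4.72) = -1.776
step 2: grad = -1.776-2 = -3.776; w = -1.776 - 0.2·(-3.776) = -1.0208

-1.0208


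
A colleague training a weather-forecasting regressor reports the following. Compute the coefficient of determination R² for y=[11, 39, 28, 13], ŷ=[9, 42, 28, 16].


ȳ = 22.75
SS_res = Σ(y-ŷ)² = 22
SS_tot = Σ(y-ȳ)² = 524.75
R² = 1 - SS_res/SS_tot = 1 - 0.0419 = 0.9581

0.9581


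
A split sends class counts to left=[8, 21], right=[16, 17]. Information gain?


Parent = [24, 38], H_parent = 0.9629
H_left = 0.8498 (n=29), H_right = 0.9993 (n=33)
H_children = (29/62)·0.8498 + (33/62)·0.9993 = 0.9294
IG = 0.9629 - 0.9294 = 0.0335

0.0335


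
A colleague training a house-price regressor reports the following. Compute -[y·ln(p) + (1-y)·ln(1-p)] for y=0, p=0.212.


BCE = -[y·ln(p) + (1-y)·ln(1-p)]
= -0 - 1·ln(1-0.212)
= -ln(0.788) = 0.2383

0.2383


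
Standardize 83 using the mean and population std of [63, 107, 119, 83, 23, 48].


μ = 73.8333, σ = 33.1482
z = (83 - 73.8333)/33.1482 = 0.2765

0.2765


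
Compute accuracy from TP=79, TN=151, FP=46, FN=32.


Accuracy = (TP+TN)/(TP+TN+FP+FN)
= (79+151)/(308)
= 230/308 = 74.68%

74.68%


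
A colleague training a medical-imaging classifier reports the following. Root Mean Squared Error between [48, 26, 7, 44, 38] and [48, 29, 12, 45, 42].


MSE = 51/5 = 10.2
RMSE = √(51/5) = 3.1937

3.1937


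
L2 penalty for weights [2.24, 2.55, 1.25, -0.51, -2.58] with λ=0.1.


‖w‖₂² = (2.24)² + (2.55)² + (1.25)² + (-0.51)² + (-2.58)²
     = 5.0176 + 6.5025 + 1.5625 + 0.2601 + 6.6564
     = 19.9991
λ·‖w‖₂² = 0.1·19.9991 = 1.99991

1.99991


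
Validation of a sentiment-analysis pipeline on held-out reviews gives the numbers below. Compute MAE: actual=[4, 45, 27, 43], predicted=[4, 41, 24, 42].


Absolute errors: |4-4|=0, |45-41|=4, |27-24|=3, |43-42|=1
Sum = 8
MAE = 8/4 = 2

2


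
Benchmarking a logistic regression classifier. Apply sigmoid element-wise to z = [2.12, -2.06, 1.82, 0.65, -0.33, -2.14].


σ(2.12) = 1/(1+e^-2.12) = 0.8928
σ(-2.06) = 1/(1+e^2.06) = 0.113
σ(1.82) = 1/(1+e^-1.82) = 0.8606
σ(0.65) = 1/(1+e^-0.65) = 0.657
σ(-0.33) = 1/(1+e^0.33) = 0.4182
σ(-2.14) = 1/(1+e^2.14) = 0.1053
result = [0.8928, 0.113, 0.8606, 0.657, 0.4182, 0.1053]

[0.8928, 0.113, 0.8606, 0.657, 0.4182, 0.1053]


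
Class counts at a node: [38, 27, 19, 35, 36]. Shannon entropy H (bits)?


Probabilities: [38/155, 27/155, 19/155, 35/155, 36/155] ≈ [0.2452, 0.1742, 0.1226, 0.2258, 0.2323]
H = -((38/155)·log₂(38/155) + (27/155)·log₂(27/155) + (19/155)·log₂(19/155) + (35/155)·log₂(35/155) + (36/155)·log₂(36/155))
  = 2.2816 bits

2.2816 bits


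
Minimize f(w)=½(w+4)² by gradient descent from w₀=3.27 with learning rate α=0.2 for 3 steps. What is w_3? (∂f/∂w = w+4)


step 1: grad = 3.27+4 = 7.27; w = 3.27 - 0.2·(7.27) = 1.816
step 2: grad = 1.816+4 = 5.816; w = 1.816 - 0.2·(5.816) = 0.6528
step 3: grad = 0.6528+4 = 4.6528; w = 0.6528 - 0.2·(4.6528) = -0.27776

-0.27776


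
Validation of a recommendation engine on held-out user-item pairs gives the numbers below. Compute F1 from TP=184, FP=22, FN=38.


Precision = 184/206 = 0.8932
Recall = 184/222 = 0.8288
F1 = 2·P·R/(P+R) = 2·TP/(2·TP+FP+FN) = 368/(368+22+38) = 368/428 = 0.8598

0.8598


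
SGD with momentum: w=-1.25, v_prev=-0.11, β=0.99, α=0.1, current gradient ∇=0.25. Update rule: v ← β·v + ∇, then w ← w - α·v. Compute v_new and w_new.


v_new = 0.99·-0.11 + 0.25 = -0.1089 + 0.25 = 0.1411
w_new = -1.25 - 0.1·0.1411 = -1.25 - 0.01411 = -1.26411

v_new=0.1411, w_new=-1.26411


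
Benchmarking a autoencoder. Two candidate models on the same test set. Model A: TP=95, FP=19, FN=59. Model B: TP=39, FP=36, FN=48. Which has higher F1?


Model A: P=95/114=0.8333, R=95/154=0.6169, F1=2PR/(P+R)=2TP/(2TP+FP+FN)=190/268=0.709
Model B: P=39/75=0.52, R=39/87=0.4483, F1=2PR/(P+R)=2TP/(2TP+FP+FN)=78/162=0.4815
0.709 > 0.4815 → Model A

Model A


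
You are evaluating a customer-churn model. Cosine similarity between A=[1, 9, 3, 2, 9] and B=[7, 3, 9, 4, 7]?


A·B = 1·7 + 9·3 + 3·9 + 2·4 + 9·7 = 132
‖A‖ = √176 = 13.2665, ‖B‖ = √204 = 14.2829
cos = 132/(√176·√204) = 132/√35904 = 0.6966

0.6966


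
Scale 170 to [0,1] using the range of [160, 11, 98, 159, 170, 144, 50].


min=11, max=170
(170-11)/(170-11) = 159/159 = 1.0

1.0


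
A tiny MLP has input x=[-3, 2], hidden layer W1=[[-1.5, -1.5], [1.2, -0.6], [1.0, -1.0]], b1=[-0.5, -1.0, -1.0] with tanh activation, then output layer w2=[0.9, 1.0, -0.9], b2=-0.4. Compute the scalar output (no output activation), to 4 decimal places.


z1[0] = (-1.5)·(-3) + (-1.5)·(2) - 0.5 = 1.0
z1[1] = (1.2)·(-3) + (-0.6)·(2) - 1.0 = -5.8
z1[2] = (1.0)·(-3) + (-1.0)·(2) - 1.0 = -6.0
h = tanh(z1) = [0.7616, -1.0, -1.0]
output = (0.9)·(0.7616) + (1.0)·(-1.0) + (-0.9)·(-1.0) - 0.4 = 0.1854

0.1854


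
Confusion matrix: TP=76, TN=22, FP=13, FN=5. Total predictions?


Total = TP + TN + FP + FN
= 76 + 22 + 13 + 5
= 116
(Predicted positive: 89, predicted negative: 27)

116


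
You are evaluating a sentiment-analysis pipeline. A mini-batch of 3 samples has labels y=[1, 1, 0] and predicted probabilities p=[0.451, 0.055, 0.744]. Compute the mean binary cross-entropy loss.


L[0] = -ln(0.451) = 0.7963
L[1] = -ln(0.055) = 2.9004
L[2] = -ln(1-0.744) = -ln(0.256) = 1.3626
mean = (0.7963 + 2.9004 + 1.3626)/3 = 1.6864

1.6864


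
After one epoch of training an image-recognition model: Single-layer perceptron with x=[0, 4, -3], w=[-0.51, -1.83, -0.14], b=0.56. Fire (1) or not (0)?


z = (0)·(-0.51) + (4)·(-1.83) + (-3)·(-0.14) + 0.56
  = -6.34
step(z) = 0 (z<0)

0


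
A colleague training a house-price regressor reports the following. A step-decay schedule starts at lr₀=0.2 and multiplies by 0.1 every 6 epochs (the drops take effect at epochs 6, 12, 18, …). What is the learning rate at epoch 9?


n_drops = ⌊9/6⌋ = 1
lr = 0.2·0.1^1 = 0.2·0.1 = 0.02

0.02


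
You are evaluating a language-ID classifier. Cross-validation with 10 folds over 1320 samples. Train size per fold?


Fold size = 1320/10 = 132
Training per fold = 1320 - 132 = 1188

1188


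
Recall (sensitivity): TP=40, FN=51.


Recall = TP/(TP+FN)
= 40/(40+51)
= 40/91 = 43.96%

43.96%


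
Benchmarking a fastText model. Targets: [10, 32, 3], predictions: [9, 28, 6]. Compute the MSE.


Squared errors: (10-9)²=1, (32-28)²=16, (3-6)²=9
Sum = 26
MSE = 26/3 = 26/3

26/3


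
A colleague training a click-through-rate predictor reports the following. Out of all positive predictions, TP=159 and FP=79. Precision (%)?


Precision = TP/(TP+FP)
= 159/(159+79)
= 159/238 = 66.81%

66.81%


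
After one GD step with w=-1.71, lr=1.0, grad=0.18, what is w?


w_new = w - α·∇
= -1.71 - 1.0·0.18
= -1.71 - 0.18
= -1.89

-1.89


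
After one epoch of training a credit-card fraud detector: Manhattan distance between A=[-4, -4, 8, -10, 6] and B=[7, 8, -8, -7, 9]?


d = |-4-7| + |-4-8| + |8+ 8| + |-10+ 7| + |6-9|
  = 11 + 12 + 16 + 3 + 3
  = 45

45


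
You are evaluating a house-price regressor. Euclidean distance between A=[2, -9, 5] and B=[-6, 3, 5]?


d = √((2+ 6)² + (-9-3)² + (5-5)²)
  = √(64 + 144 + 0)
  = √208 = 14.4222

14.4222


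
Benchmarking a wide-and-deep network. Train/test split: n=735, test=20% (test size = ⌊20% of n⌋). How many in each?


Test = ⌊735·20/100⌋ = 147
Train = 735 - 147 = 588

Train: 588, Test: 147


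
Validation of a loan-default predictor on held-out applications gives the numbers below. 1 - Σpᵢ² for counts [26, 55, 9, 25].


Probabilities: [26/115, 55/115, 9/115, 25/115] ≈ [0.2261, 0.4783, 0.0783, 0.2174]
Σpᵢ² = (676 + 3025 + 81 + 625)/115² = 4407/13225
Gini = 1 - Σpᵢ² = 1 - 4407/13225 = 0.6668

0.6668


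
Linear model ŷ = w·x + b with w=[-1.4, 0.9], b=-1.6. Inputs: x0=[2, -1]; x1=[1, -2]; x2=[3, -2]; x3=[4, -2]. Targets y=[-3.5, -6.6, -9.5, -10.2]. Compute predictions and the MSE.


ŷ0 = (-1.4)·(2) + (0.9)·(-1) - 1.6 = -5.3
ŷ1 = (-1.4)·(1) + (0.9)·(-2) - 1.6 = -4.8
ŷ2 = (-1.4)·(3) + (0.9)·(-2) - 1.6 = -7.6
ŷ3 = (-1.4)·(4) + (0.9)·(-2) - 1.6 = -9.0
errors² = [3.24, 3.24, 3.61, 1.44]
MSE = 11.5300/4 = 2.8825

2.8825


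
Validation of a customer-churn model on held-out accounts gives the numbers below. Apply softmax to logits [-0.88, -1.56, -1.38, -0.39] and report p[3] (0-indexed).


Exponentials: e^-0.88=0.4148, e^-1.56=0.2101, e^-1.38=0.2516, e^-0.39=0.6771
Sum = 1.5536
Softmax = [0.267, 0.1353, 0.1619, 0.4358]
p[3] = 0.6771/1.5536 = 0.4358

0.4358


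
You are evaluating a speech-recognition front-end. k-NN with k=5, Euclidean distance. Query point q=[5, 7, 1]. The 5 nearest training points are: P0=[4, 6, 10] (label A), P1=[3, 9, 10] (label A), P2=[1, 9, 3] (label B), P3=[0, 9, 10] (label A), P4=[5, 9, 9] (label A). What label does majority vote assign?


d(q,P0) = 9.1104  (label A)
d(q,P1) = 9.434  (label A)
d(q,P2) = 4.899  (label B)
d(q,P3) = 10.4881  (label A)
d(q,P4) = 8.2462  (label A)
Votes: A=4, B=1
Majority → A

A


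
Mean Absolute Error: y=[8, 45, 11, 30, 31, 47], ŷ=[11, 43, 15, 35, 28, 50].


Absolute errors: |8-11|=3, |45-43|=2, |11-15|=4, |30-35|=5, |31-28|=3, |47-50|=3
Sum = 20
MAE = 20/6 = 10/3

10/3


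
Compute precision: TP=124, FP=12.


Precision = TP/(TP+FP)
= 124/(124+12)
= 124/136 = 91.18%

91.18%


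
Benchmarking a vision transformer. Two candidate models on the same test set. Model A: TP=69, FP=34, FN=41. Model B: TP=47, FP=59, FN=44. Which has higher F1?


Model A: P=69/103=0.6699, R=69/110=0.6273, F1=2PR/(P+R)=2TP/(2TP+FP+FN)=138/213=0.6479
Model B: P=47/106=0.4434, R=47/91=0.5165, F1=2PR/(P+R)=2TP/(2TP+FP+FN)=94/197=0.4772
0.6479 > 0.4772 → Model A

Model A
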